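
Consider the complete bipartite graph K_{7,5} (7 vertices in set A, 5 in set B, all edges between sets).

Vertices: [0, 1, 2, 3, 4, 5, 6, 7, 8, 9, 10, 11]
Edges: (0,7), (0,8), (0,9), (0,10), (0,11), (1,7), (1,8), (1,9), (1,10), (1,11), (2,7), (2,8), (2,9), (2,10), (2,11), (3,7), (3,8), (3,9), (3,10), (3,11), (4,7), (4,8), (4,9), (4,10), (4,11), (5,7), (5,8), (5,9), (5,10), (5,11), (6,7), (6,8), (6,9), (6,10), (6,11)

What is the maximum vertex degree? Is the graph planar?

Set-A vertices have degree 5; set-B vertices have degree 7. Maximum degree = max(7,5) = 7.
K_{7,5} contains K_{3,3} as a subgraph (since both sides have >= 3 vertices); by Kuratowski's theorem it is not planar.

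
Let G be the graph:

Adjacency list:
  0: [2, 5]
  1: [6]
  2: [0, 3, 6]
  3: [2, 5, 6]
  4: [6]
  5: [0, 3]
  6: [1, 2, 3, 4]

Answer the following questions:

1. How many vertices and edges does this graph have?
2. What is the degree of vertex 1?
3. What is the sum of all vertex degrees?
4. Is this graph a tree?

Count: 7 vertices, 8 edges.
Vertex 1 has neighbors [6], degree = 1.
Handshaking lemma: 2 * 8 = 16.
A tree on 7 vertices has 6 edges. This graph has 8 edges (2 extra). Not a tree.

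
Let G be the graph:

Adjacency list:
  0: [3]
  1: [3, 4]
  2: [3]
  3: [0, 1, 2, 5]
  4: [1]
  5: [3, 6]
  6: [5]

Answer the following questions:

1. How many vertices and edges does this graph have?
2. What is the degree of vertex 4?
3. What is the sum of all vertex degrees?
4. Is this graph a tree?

Count: 7 vertices, 6 edges.
Vertex 4 has neighbors [1], degree = 1.
Handshaking lemma: 2 * 6 = 12.
A graph is a tree iff it is connected and has exactly n-1 edges. This graph is connected (all 7 vertices in one component) and has 7-1 = 6 edges. It is a tree.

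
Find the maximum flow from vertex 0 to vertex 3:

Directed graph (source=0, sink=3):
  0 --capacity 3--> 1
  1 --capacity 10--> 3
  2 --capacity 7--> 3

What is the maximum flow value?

Computing max flow:
  Flow on (0->1): 3/3
  Flow on (1->3): 3/10
Maximum flow = 3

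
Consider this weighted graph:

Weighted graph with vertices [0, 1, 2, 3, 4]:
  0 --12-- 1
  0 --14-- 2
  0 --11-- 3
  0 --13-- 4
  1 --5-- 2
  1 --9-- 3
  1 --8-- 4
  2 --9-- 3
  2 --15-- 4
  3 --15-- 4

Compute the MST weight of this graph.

Applying Kruskal's algorithm (sort edges by weight, add if no cycle):
  Add (1,2) w=5
  Add (1,4) w=8
  Add (1,3) w=9
  Skip (2,3) w=9 (creates cycle)
  Add (0,3) w=11
  Skip (0,1) w=12 (creates cycle)
  Skip (0,4) w=13 (creates cycle)
  Skip (0,2) w=14 (creates cycle)
  Skip (2,4) w=15 (creates cycle)
  Skip (3,4) w=15 (creates cycle)
MST weight = 33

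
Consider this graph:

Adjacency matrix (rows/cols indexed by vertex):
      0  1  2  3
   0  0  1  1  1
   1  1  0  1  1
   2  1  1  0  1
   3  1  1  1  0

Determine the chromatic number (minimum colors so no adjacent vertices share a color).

The graph has a maximum clique of size 4 (lower bound on chromatic number).
A valid 4-coloring: {0: 0, 1: 1, 2: 2, 3: 3}.
Chromatic number = 4.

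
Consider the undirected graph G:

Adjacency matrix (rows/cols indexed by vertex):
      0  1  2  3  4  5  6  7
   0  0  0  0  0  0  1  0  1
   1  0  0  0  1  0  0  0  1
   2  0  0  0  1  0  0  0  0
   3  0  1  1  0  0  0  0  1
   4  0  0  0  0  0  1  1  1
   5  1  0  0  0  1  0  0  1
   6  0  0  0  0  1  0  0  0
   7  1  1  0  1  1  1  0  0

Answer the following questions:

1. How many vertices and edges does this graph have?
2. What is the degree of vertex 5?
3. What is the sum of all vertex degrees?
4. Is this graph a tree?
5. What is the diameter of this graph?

Count: 8 vertices, 10 edges.
Vertex 5 has neighbors [0, 4, 7], degree = 3.
Handshaking lemma: 2 * 10 = 20.
A tree on 8 vertices has 7 edges. This graph has 10 edges (3 extra). Not a tree.
Diameter (longest shortest path) = 4.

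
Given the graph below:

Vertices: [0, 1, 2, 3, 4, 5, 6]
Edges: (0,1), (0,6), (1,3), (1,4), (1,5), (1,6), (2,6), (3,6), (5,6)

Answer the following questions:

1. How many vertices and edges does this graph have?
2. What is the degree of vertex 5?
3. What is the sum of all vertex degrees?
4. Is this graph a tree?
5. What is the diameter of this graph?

Count: 7 vertices, 9 edges.
Vertex 5 has neighbors [1, 6], degree = 2.
Handshaking lemma: 2 * 9 = 18.
A tree on 7 vertices has 6 edges. This graph has 9 edges (3 extra). Not a tree.
Diameter (longest shortest path) = 3.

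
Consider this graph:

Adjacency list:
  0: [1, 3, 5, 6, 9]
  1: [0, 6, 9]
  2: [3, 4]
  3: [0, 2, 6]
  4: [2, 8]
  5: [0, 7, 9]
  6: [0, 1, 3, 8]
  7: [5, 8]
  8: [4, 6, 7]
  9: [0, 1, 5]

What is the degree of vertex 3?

Vertex 3 has neighbors [0, 2, 6], so deg(3) = 3.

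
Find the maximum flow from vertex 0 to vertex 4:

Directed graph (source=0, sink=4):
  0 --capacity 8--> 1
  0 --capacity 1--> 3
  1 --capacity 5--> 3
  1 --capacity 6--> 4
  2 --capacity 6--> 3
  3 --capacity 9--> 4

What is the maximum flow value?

Computing max flow:
  Flow on (0->1): 8/8
  Flow on (0->3): 1/1
  Flow on (1->3): 2/5
  Flow on (1->4): 6/6
  Flow on (3->4): 3/9
Maximum flow = 9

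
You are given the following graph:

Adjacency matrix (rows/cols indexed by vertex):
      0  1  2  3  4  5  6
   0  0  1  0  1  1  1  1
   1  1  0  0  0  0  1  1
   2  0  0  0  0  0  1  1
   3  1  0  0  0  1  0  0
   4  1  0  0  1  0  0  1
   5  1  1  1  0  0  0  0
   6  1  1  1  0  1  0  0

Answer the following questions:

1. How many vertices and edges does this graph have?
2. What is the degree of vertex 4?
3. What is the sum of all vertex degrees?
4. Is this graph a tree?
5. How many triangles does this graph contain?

Count: 7 vertices, 11 edges.
Vertex 4 has neighbors [0, 3, 6], degree = 3.
Handshaking lemma: 2 * 11 = 22.
A tree on 7 vertices has 6 edges. This graph has 11 edges (5 extra). Not a tree.
Number of triangles = 4.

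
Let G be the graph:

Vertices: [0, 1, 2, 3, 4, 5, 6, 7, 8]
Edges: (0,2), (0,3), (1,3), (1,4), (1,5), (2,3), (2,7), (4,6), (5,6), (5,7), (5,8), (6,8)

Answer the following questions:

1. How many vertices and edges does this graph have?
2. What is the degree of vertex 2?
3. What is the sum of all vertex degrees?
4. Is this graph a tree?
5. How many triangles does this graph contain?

Count: 9 vertices, 12 edges.
Vertex 2 has neighbors [0, 3, 7], degree = 3.
Handshaking lemma: 2 * 12 = 24.
A tree on 9 vertices has 8 edges. This graph has 12 edges (4 extra). Not a tree.
Number of triangles = 2.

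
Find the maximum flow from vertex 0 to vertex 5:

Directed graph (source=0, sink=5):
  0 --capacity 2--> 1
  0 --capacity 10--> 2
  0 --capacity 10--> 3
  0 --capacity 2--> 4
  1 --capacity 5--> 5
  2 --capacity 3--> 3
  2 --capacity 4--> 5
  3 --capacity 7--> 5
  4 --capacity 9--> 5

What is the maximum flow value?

Computing max flow:
  Flow on (0->1): 2/2
  Flow on (0->2): 7/10
  Flow on (0->3): 4/10
  Flow on (0->4): 2/2
  Flow on (1->5): 2/5
  Flow on (2->3): 3/3
  Flow on (2->5): 4/4
  Flow on (3->5): 7/7
  Flow on (4->5): 2/9
Maximum flow = 15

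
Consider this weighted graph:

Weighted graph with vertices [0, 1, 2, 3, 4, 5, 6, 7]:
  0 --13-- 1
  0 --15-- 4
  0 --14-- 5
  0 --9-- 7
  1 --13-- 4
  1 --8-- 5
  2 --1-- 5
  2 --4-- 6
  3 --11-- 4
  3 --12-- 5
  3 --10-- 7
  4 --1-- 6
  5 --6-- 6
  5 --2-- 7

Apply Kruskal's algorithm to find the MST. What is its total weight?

Applying Kruskal's algorithm (sort edges by weight, add if no cycle):
  Add (2,5) w=1
  Add (4,6) w=1
  Add (5,7) w=2
  Add (2,6) w=4
  Skip (5,6) w=6 (creates cycle)
  Add (1,5) w=8
  Add (0,7) w=9
  Add (3,7) w=10
  Skip (3,4) w=11 (creates cycle)
  Skip (3,5) w=12 (creates cycle)
  Skip (0,1) w=13 (creates cycle)
  Skip (1,4) w=13 (creates cycle)
  Skip (0,5) w=14 (creates cycle)
  Skip (0,4) w=15 (creates cycle)
MST weight = 35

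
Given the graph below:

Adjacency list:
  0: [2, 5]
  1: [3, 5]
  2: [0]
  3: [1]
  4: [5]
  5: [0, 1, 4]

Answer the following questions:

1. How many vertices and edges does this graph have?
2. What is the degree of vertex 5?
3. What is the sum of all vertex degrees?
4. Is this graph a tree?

Count: 6 vertices, 5 edges.
Vertex 5 has neighbors [0, 1, 4], degree = 3.
Handshaking lemma: 2 * 5 = 10.
A graph is a tree iff it is connected and has exactly n-1 edges. This graph is connected (all 6 vertices in one component) and has 6-1 = 5 edges. It is a tree.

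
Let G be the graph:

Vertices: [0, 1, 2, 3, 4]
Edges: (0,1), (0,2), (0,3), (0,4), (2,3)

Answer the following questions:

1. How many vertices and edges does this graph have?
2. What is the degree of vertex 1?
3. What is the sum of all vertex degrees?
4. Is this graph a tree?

Count: 5 vertices, 5 edges.
Vertex 1 has neighbors [0], degree = 1.
Handshaking lemma: 2 * 5 = 10.
A tree on 5 vertices has 4 edges. This graph has 5 edges (1 extra). Not a tree.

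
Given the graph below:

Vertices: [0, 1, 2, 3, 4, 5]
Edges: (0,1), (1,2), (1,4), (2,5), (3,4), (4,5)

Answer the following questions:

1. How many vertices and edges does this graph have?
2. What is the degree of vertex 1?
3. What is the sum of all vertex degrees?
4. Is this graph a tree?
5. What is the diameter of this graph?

Count: 6 vertices, 6 edges.
Vertex 1 has neighbors [0, 2, 4], degree = 3.
Handshaking lemma: 2 * 6 = 12.
A tree on 6 vertices has 5 edges. This graph has 6 edges (1 extra). Not a tree.
Diameter (longest shortest path) = 3.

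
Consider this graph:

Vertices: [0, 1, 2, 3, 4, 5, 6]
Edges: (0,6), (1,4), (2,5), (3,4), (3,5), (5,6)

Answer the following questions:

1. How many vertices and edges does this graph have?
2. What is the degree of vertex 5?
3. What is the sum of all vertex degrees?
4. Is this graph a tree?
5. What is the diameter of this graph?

Count: 7 vertices, 6 edges.
Vertex 5 has neighbors [2, 3, 6], degree = 3.
Handshaking lemma: 2 * 6 = 12.
A graph is a tree iff it is connected and has exactly n-1 edges. This graph is connected (all 7 vertices in one component) and has 7-1 = 6 edges. It is a tree.
Diameter (longest shortest path) = 5.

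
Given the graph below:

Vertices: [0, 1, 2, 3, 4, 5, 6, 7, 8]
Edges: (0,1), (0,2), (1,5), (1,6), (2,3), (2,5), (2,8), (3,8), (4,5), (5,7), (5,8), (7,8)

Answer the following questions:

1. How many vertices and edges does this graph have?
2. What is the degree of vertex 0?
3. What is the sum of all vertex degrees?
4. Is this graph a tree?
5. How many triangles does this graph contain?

Count: 9 vertices, 12 edges.
Vertex 0 has neighbors [1, 2], degree = 2.
Handshaking lemma: 2 * 12 = 24.
A tree on 9 vertices has 8 edges. This graph has 12 edges (4 extra). Not a tree.
Number of triangles = 3.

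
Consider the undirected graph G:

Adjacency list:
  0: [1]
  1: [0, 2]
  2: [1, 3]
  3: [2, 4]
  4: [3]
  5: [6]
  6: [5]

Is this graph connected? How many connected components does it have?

Checking connectivity: the graph has 2 connected component(s).
Components: [[0, 1, 2, 3, 4], [5, 6]]. The graph is NOT connected.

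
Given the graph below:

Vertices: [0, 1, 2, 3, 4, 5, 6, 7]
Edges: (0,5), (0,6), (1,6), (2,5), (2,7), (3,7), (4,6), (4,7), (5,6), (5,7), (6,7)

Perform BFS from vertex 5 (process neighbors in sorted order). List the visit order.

BFS from vertex 5 (neighbors processed in ascending order):
Visit order: 5, 0, 2, 6, 7, 1, 4, 3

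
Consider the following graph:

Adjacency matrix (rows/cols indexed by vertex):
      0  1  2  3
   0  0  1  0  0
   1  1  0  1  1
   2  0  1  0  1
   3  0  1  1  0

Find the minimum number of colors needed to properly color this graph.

The graph has a maximum clique of size 3 (lower bound on chromatic number).
A valid 3-coloring: {0: 1, 1: 0, 2: 1, 3: 2}.
Chromatic number = 3.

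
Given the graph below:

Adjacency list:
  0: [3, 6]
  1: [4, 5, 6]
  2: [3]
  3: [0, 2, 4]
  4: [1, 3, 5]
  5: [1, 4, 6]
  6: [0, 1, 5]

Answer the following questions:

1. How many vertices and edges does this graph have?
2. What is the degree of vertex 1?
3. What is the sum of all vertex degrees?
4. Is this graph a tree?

Count: 7 vertices, 9 edges.
Vertex 1 has neighbors [4, 5, 6], degree = 3.
Handshaking lemma: 2 * 9 = 18.
A tree on 7 vertices has 6 edges. This graph has 9 edges (3 extra). Not a tree.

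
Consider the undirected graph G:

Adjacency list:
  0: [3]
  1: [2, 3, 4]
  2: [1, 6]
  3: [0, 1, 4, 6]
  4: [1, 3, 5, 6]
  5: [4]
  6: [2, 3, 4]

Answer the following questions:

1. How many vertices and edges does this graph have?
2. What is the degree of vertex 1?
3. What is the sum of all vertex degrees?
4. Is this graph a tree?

Count: 7 vertices, 9 edges.
Vertex 1 has neighbors [2, 3, 4], degree = 3.
Handshaking lemma: 2 * 9 = 18.
A tree on 7 vertices has 6 edges. This graph has 9 edges (3 extra). Not a tree.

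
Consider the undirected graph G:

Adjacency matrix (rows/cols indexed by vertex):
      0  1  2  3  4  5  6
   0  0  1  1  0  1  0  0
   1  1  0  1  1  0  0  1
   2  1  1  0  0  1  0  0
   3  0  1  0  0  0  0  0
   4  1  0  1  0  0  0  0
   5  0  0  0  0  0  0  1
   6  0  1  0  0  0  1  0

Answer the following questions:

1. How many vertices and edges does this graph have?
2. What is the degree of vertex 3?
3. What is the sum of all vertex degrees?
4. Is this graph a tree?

Count: 7 vertices, 8 edges.
Vertex 3 has neighbors [1], degree = 1.
Handshaking lemma: 2 * 8 = 16.
A tree on 7 vertices has 6 edges. This graph has 8 edges (2 extra). Not a tree.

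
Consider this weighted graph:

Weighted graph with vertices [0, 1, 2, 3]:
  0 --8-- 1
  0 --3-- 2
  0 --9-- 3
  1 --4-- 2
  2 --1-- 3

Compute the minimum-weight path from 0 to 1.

Using Dijkstra's algorithm from vertex 0:
Shortest path: 0 -> 2 -> 1
Total weight: 3 + 4 = 7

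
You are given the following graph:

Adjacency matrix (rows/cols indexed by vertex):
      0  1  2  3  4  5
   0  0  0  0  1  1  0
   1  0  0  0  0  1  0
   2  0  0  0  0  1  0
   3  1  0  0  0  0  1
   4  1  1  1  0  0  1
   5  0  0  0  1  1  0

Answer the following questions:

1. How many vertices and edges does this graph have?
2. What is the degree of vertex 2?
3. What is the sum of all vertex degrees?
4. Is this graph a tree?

Count: 6 vertices, 6 edges.
Vertex 2 has neighbors [4], degree = 1.
Handshaking lemma: 2 * 6 = 12.
A tree on 6 vertices has 5 edges. This graph has 6 edges (1 extra). Not a tree.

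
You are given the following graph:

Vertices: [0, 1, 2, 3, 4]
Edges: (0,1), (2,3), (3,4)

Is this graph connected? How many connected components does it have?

Checking connectivity: the graph has 2 connected component(s).
Components: [[0, 1], [2, 3, 4]]. The graph is NOT connected.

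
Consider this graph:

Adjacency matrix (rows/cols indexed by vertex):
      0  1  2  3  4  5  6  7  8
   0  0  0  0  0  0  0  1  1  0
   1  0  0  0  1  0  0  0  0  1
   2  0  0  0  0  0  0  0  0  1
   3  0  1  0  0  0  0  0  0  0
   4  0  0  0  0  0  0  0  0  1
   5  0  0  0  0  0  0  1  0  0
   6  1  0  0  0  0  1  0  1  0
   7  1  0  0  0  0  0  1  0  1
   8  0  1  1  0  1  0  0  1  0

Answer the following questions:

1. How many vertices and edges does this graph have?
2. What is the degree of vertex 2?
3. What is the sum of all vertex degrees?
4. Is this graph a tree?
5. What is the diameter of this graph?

Count: 9 vertices, 9 edges.
Vertex 2 has neighbors [8], degree = 1.
Handshaking lemma: 2 * 9 = 18.
A tree on 9 vertices has 8 edges. This graph has 9 edges (1 extra). Not a tree.
Diameter (longest shortest path) = 5.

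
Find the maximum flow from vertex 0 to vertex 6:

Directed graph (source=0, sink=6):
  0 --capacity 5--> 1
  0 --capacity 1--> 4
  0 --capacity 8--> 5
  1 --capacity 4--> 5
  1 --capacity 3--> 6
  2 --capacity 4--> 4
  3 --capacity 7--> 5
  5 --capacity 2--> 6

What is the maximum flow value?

Computing max flow:
  Flow on (0->1): 3/5
  Flow on (0->5): 2/8
  Flow on (1->6): 3/3
  Flow on (5->6): 2/2
Maximum flow = 5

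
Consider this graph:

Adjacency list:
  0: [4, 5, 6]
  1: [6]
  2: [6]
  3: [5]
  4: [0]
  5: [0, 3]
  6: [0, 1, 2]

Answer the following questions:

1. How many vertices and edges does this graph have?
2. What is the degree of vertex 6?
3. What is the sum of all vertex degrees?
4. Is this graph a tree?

Count: 7 vertices, 6 edges.
Vertex 6 has neighbors [0, 1, 2], degree = 3.
Handshaking lemma: 2 * 6 = 12.
A graph is a tree iff it is connected and has exactly n-1 edges. This graph is connected (all 7 vertices in one component) and has 7-1 = 6 edges. It is a tree.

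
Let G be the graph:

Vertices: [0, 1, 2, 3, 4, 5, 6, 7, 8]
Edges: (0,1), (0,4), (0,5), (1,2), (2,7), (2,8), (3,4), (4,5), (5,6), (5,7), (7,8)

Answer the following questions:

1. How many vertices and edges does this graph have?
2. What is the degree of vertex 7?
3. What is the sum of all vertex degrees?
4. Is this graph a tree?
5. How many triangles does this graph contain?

Count: 9 vertices, 11 edges.
Vertex 7 has neighbors [2, 5, 8], degree = 3.
Handshaking lemma: 2 * 11 = 22.
A tree on 9 vertices has 8 edges. This graph has 11 edges (3 extra). Not a tree.
Number of triangles = 2.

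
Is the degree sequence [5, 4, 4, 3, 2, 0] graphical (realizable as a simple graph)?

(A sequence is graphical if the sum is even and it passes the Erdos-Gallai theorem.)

Sum of degrees = 18. Sum is even but fails Erdos-Gallai. The sequence is NOT graphical.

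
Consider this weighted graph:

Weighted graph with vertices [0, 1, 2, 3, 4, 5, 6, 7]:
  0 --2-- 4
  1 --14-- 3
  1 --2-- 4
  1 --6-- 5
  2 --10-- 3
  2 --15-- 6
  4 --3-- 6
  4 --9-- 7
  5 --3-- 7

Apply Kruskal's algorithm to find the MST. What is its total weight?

Applying Kruskal's algorithm (sort edges by weight, add if no cycle):
  Add (0,4) w=2
  Add (1,4) w=2
  Add (4,6) w=3
  Add (5,7) w=3
  Add (1,5) w=6
  Skip (4,7) w=9 (creates cycle)
  Add (2,3) w=10
  Add (1,3) w=14
  Skip (2,6) w=15 (creates cycle)
MST weight = 40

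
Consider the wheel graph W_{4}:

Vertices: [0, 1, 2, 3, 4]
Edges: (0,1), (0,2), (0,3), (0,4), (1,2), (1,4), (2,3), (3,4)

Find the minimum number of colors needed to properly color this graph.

W_{4} = C_{4} plus a hub adjacent to every cycle vertex.
The outer cycle needs 2 colors (even cycle); the hub is adjacent to all of them so needs a fresh color.
Chromatic number = 2 + 1 = 3.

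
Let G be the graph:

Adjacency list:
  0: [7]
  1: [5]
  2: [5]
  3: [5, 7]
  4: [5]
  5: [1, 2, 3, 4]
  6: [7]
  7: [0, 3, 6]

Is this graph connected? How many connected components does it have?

Checking connectivity: the graph has 1 connected component(s).
All vertices are reachable from each other. The graph IS connected.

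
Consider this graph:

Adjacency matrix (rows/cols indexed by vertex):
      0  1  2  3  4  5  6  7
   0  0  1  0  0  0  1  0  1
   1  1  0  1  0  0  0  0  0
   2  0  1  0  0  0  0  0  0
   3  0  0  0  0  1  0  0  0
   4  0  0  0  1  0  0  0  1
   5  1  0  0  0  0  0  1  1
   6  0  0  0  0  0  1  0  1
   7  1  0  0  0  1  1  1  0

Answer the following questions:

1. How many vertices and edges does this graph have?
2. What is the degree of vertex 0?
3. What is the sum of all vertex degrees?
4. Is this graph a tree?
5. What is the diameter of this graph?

Count: 8 vertices, 9 edges.
Vertex 0 has neighbors [1, 5, 7], degree = 3.
Handshaking lemma: 2 * 9 = 18.
A tree on 8 vertices has 7 edges. This graph has 9 edges (2 extra). Not a tree.
Diameter (longest shortest path) = 5.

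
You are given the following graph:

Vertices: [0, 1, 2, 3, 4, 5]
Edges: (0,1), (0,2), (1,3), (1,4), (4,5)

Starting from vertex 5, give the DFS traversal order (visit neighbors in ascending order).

DFS from vertex 5 (neighbors processed in ascending order):
Visit order: 5, 4, 1, 0, 2, 3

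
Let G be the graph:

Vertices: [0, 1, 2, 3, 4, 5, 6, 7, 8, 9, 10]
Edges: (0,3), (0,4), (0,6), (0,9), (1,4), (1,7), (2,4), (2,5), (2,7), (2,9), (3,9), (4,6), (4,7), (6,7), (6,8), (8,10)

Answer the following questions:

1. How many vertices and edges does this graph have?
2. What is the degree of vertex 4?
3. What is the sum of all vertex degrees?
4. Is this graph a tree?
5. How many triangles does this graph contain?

Count: 11 vertices, 16 edges.
Vertex 4 has neighbors [0, 1, 2, 6, 7], degree = 5.
Handshaking lemma: 2 * 16 = 32.
A tree on 11 vertices has 10 edges. This graph has 16 edges (6 extra). Not a tree.
Number of triangles = 5.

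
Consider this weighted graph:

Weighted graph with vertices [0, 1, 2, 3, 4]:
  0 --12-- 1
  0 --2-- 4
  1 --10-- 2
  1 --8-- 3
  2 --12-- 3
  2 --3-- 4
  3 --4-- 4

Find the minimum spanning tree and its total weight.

Applying Kruskal's algorithm (sort edges by weight, add if no cycle):
  Add (0,4) w=2
  Add (2,4) w=3
  Add (3,4) w=4
  Add (1,3) w=8
  Skip (1,2) w=10 (creates cycle)
  Skip (0,1) w=12 (creates cycle)
  Skip (2,3) w=12 (creates cycle)
MST weight = 17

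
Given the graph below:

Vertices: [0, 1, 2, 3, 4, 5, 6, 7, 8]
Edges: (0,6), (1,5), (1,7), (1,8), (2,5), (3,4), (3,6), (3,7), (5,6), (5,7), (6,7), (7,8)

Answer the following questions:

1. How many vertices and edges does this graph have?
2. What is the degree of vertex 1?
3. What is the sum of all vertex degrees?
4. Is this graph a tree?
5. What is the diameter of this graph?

Count: 9 vertices, 12 edges.
Vertex 1 has neighbors [5, 7, 8], degree = 3.
Handshaking lemma: 2 * 12 = 24.
A tree on 9 vertices has 8 edges. This graph has 12 edges (4 extra). Not a tree.
Diameter (longest shortest path) = 4.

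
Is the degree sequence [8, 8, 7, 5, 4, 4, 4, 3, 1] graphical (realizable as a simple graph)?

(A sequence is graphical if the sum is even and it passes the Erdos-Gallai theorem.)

Sum of degrees = 44. Sum is even but fails Erdos-Gallai. The sequence is NOT graphical.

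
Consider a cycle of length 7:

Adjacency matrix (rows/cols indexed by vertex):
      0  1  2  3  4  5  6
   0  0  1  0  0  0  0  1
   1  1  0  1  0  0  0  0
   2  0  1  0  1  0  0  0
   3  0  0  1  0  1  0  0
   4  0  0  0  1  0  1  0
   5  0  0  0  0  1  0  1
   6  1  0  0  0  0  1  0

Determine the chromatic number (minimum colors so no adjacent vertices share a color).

This is an odd cycle (C_7). Odd cycles are not bipartite (any 2-coloring forces two adjacent vertices to match), and 3 colors suffice.
Chromatic number = 3.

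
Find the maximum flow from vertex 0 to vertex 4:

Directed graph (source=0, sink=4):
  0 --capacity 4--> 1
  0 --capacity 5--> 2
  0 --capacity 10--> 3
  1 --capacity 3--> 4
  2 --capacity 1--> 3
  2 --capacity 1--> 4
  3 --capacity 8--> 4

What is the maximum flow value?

Computing max flow:
  Flow on (0->1): 3/4
  Flow on (0->2): 2/5
  Flow on (0->3): 7/10
  Flow on (1->4): 3/3
  Flow on (2->3): 1/1
  Flow on (2->4): 1/1
  Flow on (3->4): 8/8
Maximum flow = 12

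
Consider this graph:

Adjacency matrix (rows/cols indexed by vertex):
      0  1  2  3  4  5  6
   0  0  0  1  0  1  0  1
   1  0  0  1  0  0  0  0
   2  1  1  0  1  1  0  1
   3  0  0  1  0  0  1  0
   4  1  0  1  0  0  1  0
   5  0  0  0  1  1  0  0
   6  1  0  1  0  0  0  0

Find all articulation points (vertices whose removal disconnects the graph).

An articulation point is a vertex whose removal disconnects the graph.
Articulation points: [2]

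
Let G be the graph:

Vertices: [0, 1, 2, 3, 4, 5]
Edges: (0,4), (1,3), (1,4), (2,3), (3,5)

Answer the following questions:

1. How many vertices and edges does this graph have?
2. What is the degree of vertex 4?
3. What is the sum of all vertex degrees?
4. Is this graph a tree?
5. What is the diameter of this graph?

Count: 6 vertices, 5 edges.
Vertex 4 has neighbors [0, 1], degree = 2.
Handshaking lemma: 2 * 5 = 10.
A graph is a tree iff it is connected and has exactly n-1 edges. This graph is connected (all 6 vertices in one component) and has 6-1 = 5 edges. It is a tree.
Diameter (longest shortest path) = 4.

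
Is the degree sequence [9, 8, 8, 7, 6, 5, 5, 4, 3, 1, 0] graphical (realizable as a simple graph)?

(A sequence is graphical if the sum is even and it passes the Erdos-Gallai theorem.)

Sum of degrees = 56. Sum is even and passes Erdos-Gallai. The sequence IS graphical.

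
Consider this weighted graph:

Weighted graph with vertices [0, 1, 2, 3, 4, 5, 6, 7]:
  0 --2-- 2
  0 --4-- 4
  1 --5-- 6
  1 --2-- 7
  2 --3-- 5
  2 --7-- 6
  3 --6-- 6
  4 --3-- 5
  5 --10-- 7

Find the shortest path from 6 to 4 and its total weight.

Using Dijkstra's algorithm from vertex 6:
Shortest path: 6 -> 2 -> 5 -> 4
Total weight: 7 + 3 + 3 = 13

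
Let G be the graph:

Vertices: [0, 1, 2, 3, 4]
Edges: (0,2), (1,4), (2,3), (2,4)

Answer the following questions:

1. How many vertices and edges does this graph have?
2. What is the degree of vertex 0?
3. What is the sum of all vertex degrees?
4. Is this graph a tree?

Count: 5 vertices, 4 edges.
Vertex 0 has neighbors [2], degree = 1.
Handshaking lemma: 2 * 4 = 8.
A graph is a tree iff it is connected and has exactly n-1 edges. This graph is connected (all 5 vertices in one component) and has 5-1 = 4 edges. It is a tree.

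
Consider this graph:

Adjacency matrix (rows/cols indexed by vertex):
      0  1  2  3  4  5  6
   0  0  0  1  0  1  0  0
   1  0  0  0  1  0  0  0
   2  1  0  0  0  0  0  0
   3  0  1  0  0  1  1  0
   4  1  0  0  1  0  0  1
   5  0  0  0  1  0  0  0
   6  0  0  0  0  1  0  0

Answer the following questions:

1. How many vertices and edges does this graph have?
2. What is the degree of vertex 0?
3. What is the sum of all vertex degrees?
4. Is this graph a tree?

Count: 7 vertices, 6 edges.
Vertex 0 has neighbors [2, 4], degree = 2.
Handshaking lemma: 2 * 6 = 12.
A graph is a tree iff it is connected and has exactly n-1 edges. This graph is connected (all 7 vertices in one component) and has 7-1 = 6 edges. It is a tree.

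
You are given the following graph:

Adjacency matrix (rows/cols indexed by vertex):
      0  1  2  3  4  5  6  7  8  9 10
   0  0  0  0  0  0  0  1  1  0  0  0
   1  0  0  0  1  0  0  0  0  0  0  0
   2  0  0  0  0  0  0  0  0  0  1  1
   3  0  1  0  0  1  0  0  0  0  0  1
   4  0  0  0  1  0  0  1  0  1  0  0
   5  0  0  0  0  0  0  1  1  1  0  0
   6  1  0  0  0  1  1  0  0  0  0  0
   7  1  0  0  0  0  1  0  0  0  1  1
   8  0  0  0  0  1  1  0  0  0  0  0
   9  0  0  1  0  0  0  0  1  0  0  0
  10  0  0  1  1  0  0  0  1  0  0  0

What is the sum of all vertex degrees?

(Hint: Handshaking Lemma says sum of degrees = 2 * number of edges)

Count edges: 14 edges.
By Handshaking Lemma: sum of degrees = 2 * 14 = 28.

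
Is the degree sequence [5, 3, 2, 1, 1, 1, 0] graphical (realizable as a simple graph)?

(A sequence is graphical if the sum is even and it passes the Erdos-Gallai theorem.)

Sum of degrees = 13. Sum is odd, so the sequence is NOT graphical.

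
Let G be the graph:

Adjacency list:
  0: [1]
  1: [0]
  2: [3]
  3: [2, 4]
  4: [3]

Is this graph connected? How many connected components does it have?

Checking connectivity: the graph has 2 connected component(s).
Components: [[0, 1], [2, 3, 4]]. The graph is NOT connected.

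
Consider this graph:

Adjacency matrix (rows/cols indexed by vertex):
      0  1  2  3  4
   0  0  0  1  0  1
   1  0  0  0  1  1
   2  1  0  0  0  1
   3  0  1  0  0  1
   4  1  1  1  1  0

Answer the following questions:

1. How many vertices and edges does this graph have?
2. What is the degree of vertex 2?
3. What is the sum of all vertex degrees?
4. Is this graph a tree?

Count: 5 vertices, 6 edges.
Vertex 2 has neighbors [0, 4], degree = 2.
Handshaking lemma: 2 * 6 = 12.
A tree on 5 vertices has 4 edges. This graph has 6 edges (2 extra). Not a tree.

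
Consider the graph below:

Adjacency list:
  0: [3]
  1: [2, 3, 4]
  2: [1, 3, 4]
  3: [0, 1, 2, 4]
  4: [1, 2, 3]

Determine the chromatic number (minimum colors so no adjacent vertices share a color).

The graph has a maximum clique of size 4 (lower bound on chromatic number).
A valid 4-coloring: {0: 1, 1: 1, 2: 2, 3: 0, 4: 3}.
Chromatic number = 4.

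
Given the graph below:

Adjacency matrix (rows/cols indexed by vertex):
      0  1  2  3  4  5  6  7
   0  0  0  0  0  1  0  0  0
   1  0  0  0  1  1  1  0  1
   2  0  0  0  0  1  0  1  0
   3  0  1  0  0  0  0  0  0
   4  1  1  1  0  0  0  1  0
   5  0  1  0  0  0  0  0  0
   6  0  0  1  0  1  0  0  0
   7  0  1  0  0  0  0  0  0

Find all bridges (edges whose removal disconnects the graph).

A bridge is an edge whose removal increases the number of connected components.
Bridges found: (0,4), (1,3), (1,4), (1,5), (1,7)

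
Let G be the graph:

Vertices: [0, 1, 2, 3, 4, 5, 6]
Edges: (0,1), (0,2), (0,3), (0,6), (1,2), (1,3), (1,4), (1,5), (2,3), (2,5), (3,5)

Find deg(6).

Vertex 6 has neighbors [0], so deg(6) = 1.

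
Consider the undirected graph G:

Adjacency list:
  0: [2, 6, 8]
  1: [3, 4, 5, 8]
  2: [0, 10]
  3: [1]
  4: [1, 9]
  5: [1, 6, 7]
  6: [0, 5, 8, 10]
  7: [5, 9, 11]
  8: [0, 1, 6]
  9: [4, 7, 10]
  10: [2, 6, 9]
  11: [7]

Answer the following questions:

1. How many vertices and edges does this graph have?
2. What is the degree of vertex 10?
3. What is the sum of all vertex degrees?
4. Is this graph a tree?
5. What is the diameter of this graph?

Count: 12 vertices, 16 edges.
Vertex 10 has neighbors [2, 6, 9], degree = 3.
Handshaking lemma: 2 * 16 = 32.
A tree on 12 vertices has 11 edges. This graph has 16 edges (5 extra). Not a tree.
Diameter (longest shortest path) = 4.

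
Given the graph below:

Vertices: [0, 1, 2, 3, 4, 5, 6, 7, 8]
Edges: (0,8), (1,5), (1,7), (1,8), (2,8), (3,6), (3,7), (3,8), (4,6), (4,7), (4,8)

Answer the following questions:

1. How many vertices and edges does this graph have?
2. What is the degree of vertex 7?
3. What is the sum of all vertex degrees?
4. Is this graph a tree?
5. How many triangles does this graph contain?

Count: 9 vertices, 11 edges.
Vertex 7 has neighbors [1, 3, 4], degree = 3.
Handshaking lemma: 2 * 11 = 22.
A tree on 9 vertices has 8 edges. This graph has 11 edges (3 extra). Not a tree.
Number of triangles = 0.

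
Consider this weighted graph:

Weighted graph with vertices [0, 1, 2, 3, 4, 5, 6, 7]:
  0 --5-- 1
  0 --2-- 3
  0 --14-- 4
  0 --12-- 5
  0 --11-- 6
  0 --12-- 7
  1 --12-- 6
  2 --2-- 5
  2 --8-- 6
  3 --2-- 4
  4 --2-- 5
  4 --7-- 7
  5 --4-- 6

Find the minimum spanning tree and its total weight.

Applying Kruskal's algorithm (sort edges by weight, add if no cycle):
  Add (0,3) w=2
  Add (2,5) w=2
  Add (3,4) w=2
  Add (4,5) w=2
  Add (5,6) w=4
  Add (0,1) w=5
  Add (4,7) w=7
  Skip (2,6) w=8 (creates cycle)
  Skip (0,6) w=11 (creates cycle)
  Skip (0,5) w=12 (creates cycle)
  Skip (0,7) w=12 (creates cycle)
  Skip (1,6) w=12 (creates cycle)
  Skip (0,4) w=14 (creates cycle)
MST weight = 24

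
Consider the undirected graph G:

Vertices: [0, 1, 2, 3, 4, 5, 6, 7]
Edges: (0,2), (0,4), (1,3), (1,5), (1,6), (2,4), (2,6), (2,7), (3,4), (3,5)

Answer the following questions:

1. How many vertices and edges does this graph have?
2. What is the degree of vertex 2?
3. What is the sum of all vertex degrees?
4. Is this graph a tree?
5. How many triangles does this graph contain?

Count: 8 vertices, 10 edges.
Vertex 2 has neighbors [0, 4, 6, 7], degree = 4.
Handshaking lemma: 2 * 10 = 20.
A tree on 8 vertices has 7 edges. This graph has 10 edges (3 extra). Not a tree.
Number of triangles = 2.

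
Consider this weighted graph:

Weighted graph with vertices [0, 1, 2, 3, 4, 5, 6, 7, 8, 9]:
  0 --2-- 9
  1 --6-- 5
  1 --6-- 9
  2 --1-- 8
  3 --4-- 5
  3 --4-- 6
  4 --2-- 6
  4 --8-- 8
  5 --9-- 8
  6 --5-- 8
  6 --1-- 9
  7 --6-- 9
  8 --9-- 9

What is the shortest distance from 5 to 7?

Using Dijkstra's algorithm from vertex 5:
Shortest path: 5 -> 3 -> 6 -> 9 -> 7
Total weight: 4 + 4 + 1 + 6 = 15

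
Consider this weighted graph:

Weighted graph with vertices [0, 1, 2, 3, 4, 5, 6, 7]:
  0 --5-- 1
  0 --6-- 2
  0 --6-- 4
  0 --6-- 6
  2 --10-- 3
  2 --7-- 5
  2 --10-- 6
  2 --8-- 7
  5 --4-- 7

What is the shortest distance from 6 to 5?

Using Dijkstra's algorithm from vertex 6:
Shortest path: 6 -> 2 -> 5
Total weight: 10 + 7 = 17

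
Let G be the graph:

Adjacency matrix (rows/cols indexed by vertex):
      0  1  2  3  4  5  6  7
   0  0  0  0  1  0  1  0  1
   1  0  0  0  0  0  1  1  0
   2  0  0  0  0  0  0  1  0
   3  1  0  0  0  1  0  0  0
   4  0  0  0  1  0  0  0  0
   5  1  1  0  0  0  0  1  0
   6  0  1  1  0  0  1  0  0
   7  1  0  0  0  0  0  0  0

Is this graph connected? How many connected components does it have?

Checking connectivity: the graph has 1 connected component(s).
All vertices are reachable from each other. The graph IS connected.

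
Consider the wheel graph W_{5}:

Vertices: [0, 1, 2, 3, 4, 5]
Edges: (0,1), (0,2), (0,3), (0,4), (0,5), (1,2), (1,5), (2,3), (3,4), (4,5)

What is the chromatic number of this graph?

W_{5} = C_{5} plus a hub adjacent to every cycle vertex.
The outer cycle needs 3 colors (odd cycle); the hub is adjacent to all of them so needs a fresh color.
Chromatic number = 3 + 1 = 4.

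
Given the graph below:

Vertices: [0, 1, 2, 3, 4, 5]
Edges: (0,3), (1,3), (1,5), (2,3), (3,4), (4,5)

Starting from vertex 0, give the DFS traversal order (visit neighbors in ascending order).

DFS from vertex 0 (neighbors processed in ascending order):
Visit order: 0, 3, 1, 5, 4, 2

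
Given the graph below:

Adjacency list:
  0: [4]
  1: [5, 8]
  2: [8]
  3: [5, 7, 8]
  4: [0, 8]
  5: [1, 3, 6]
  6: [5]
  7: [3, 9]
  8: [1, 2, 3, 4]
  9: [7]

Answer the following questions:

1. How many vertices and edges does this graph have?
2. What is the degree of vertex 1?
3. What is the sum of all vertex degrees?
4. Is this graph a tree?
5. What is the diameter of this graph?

Count: 10 vertices, 10 edges.
Vertex 1 has neighbors [5, 8], degree = 2.
Handshaking lemma: 2 * 10 = 20.
A tree on 10 vertices has 9 edges. This graph has 10 edges (1 extra). Not a tree.
Diameter (longest shortest path) = 5.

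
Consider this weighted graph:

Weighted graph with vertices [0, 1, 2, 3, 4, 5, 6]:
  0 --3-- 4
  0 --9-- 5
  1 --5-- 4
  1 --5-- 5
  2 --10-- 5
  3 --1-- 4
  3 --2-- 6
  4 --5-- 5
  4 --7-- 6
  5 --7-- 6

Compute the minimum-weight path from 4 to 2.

Using Dijkstra's algorithm from vertex 4:
Shortest path: 4 -> 5 -> 2
Total weight: 5 + 10 = 15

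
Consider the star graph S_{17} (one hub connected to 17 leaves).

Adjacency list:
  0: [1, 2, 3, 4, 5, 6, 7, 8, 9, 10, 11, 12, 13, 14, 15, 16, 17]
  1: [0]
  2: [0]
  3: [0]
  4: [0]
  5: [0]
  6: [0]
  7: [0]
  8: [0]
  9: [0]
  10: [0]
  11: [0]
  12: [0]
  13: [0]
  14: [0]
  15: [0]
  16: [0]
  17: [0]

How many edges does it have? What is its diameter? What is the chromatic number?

Star graph S_{17}: the hub connects to all 17 leaves.
Edges = 17.
Diameter = 2 (any leaf to hub is 1, leaf to leaf through hub is 2).
Star graphs are bipartite (hub vs leaves), so chromatic number = 2.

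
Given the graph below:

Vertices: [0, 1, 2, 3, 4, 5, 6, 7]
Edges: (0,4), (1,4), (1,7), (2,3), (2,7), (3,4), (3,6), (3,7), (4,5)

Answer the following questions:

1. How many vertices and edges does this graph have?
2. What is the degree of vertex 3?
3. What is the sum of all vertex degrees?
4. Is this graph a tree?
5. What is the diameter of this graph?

Count: 8 vertices, 9 edges.
Vertex 3 has neighbors [2, 4, 6, 7], degree = 4.
Handshaking lemma: 2 * 9 = 18.
A tree on 8 vertices has 7 edges. This graph has 9 edges (2 extra). Not a tree.
Diameter (longest shortest path) = 3.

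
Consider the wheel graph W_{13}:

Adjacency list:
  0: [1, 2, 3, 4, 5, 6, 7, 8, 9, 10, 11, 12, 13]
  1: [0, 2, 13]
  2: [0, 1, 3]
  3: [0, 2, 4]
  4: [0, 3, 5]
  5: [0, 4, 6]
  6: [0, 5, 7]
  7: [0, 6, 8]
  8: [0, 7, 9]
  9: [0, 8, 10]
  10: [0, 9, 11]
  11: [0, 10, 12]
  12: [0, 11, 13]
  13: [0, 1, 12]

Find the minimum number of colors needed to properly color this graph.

W_{13} = C_{13} plus a hub adjacent to every cycle vertex.
The outer cycle needs 3 colors (odd cycle); the hub is adjacent to all of them so needs a fresh color.
Chromatic number = 3 + 1 = 4.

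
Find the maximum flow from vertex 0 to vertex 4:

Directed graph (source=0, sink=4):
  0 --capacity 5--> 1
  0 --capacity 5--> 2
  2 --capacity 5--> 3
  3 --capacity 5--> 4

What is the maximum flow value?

Computing max flow:
  Flow on (0->2): 5/5
  Flow on (2->3): 5/5
  Flow on (3->4): 5/5
Maximum flow = 5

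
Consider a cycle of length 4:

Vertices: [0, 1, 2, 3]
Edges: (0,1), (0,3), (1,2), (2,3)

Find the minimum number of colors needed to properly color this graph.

This is an even cycle (C_4). Even cycles are bipartite.
Chromatic number = 2.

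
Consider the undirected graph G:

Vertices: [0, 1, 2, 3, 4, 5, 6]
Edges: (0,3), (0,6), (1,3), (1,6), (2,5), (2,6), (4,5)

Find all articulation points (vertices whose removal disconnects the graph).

An articulation point is a vertex whose removal disconnects the graph.
Articulation points: [2, 5, 6]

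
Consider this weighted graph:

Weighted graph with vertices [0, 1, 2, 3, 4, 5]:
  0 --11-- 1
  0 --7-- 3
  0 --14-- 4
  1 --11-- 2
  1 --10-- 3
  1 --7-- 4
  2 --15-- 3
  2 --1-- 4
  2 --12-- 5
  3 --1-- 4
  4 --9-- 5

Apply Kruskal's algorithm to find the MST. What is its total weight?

Applying Kruskal's algorithm (sort edges by weight, add if no cycle):
  Add (2,4) w=1
  Add (3,4) w=1
  Add (0,3) w=7
  Add (1,4) w=7
  Add (4,5) w=9
  Skip (1,3) w=10 (creates cycle)
  Skip (0,1) w=11 (creates cycle)
  Skip (1,2) w=11 (creates cycle)
  Skip (2,5) w=12 (creates cycle)
  Skip (0,4) w=14 (creates cycle)
  Skip (2,3) w=15 (creates cycle)
MST weight = 25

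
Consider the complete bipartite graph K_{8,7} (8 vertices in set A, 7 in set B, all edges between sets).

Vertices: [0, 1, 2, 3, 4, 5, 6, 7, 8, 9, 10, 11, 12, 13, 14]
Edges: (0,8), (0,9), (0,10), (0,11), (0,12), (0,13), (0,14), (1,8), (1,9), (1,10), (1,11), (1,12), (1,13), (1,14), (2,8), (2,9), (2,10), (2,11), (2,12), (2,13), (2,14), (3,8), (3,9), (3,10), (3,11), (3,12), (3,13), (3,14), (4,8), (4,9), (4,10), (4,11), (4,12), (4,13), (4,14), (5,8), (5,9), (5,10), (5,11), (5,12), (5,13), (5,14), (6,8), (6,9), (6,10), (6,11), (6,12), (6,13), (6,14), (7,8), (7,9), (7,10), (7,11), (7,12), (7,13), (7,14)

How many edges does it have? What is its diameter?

K_{8,7} has 8 * 7 = 56 edges.
Any vertex reaches any opposite-side vertex in 1 step; same-side vertices reach in 2 steps via any opposite-side vertex.
Diameter = 2.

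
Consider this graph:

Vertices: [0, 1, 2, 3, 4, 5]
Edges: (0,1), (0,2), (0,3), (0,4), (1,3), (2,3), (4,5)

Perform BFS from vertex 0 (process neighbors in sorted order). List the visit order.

BFS from vertex 0 (neighbors processed in ascending order):
Visit order: 0, 1, 2, 3, 4, 5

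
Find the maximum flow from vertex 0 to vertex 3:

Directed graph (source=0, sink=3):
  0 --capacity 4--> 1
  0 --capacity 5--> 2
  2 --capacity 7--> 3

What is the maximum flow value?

Computing max flow:
  Flow on (0->2): 5/5
  Flow on (2->3): 5/7
Maximum flow = 5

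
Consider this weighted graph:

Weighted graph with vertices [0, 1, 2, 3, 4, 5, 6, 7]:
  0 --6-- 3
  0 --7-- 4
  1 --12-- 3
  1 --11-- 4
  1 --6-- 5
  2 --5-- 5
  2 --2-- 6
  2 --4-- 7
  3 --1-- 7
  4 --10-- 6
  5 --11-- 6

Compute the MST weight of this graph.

Applying Kruskal's algorithm (sort edges by weight, add if no cycle):
  Add (3,7) w=1
  Add (2,6) w=2
  Add (2,7) w=4
  Add (2,5) w=5
  Add (0,3) w=6
  Add (1,5) w=6
  Add (0,4) w=7
  Skip (4,6) w=10 (creates cycle)
  Skip (1,4) w=11 (creates cycle)
  Skip (5,6) w=11 (creates cycle)
  Skip (1,3) w=12 (creates cycle)
MST weight = 31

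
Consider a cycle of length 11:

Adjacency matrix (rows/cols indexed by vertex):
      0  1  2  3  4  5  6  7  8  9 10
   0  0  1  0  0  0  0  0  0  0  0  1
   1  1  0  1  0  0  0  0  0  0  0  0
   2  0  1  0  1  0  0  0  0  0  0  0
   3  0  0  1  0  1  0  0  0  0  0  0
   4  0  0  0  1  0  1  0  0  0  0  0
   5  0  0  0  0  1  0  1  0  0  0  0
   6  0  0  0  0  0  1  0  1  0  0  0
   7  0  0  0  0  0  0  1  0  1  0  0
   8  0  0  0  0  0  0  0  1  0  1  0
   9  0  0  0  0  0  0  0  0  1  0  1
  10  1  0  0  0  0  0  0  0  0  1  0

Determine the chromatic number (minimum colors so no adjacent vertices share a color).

This is an odd cycle (C_11). Odd cycles are not bipartite (any 2-coloring forces two adjacent vertices to match), and 3 colors suffice.
Chromatic number = 3.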